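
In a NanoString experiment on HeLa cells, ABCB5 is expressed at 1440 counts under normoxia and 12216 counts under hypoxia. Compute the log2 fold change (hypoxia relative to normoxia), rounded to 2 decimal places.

Fold change = 12216 / 1440 = 8.4833
log2(8.4833) = 3.085

3.08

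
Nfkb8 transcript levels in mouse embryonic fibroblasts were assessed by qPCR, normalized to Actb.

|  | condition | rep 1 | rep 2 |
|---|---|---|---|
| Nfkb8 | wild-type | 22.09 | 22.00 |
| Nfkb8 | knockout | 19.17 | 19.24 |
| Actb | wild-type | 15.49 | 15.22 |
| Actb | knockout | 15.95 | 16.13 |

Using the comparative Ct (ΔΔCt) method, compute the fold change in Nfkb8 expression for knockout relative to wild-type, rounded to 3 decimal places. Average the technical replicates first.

Mean Ct: Nfkb8 wild-type 22.045; Nfkb8 knockout 19.205; Actb wild-type 15.355; Actb knockout 16.040
ΔCt(wild-type) = 22.045 − 15.355 = 6.690
ΔCt(knockout) = 19.205 − 16.040 = 3.165
ΔΔCt = 3.165 − 6.690 = -3.525
Fold change = 2^(−(-3.525)) = 2^3.525 = 11.5115

11.511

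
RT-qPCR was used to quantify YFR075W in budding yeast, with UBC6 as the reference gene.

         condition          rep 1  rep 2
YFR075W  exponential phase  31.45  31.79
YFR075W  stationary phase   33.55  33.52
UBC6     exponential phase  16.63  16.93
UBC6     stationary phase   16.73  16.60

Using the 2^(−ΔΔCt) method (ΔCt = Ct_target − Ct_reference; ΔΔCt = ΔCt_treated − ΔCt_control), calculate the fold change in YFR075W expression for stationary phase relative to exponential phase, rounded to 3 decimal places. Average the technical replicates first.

0.245

Mean Ct: YFR075W exponential phase 31.620; YFR075W stationary phase 33.535; UBC6 exponential phase 16.780; UBC6 stationary phase 16.665
ΔCt(exponential phase) = 31.620 − 16.780 = 14.840
ΔCt(stationary phase) = 33.535 − 16.665 = 16.870
ΔΔCt = 16.870 − 14.840 = 2.030
Fold change = 2^(−2.030) = 0.2449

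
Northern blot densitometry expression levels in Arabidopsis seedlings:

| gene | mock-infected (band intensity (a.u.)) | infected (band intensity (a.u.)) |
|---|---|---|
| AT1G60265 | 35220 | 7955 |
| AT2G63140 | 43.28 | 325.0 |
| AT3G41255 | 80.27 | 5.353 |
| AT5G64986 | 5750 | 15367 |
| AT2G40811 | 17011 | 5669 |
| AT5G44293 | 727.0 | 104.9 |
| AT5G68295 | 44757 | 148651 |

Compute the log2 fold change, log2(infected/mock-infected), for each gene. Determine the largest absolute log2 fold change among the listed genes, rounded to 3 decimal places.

log2(7955/35220) = -2.146  (AT1G60265)
log2(325.0/43.28) = 2.909  (AT2G63140)
log2(5.353/80.27) = -3.906  (AT3G41255)
log2(15367/5750) = 1.418  (AT5G64986)
log2(5669/17011) = -1.585  (AT2G40811)
log2(104.9/727.0) = -2.793  (AT5G44293)
log2(148651/44757) = 1.732  (AT5G68295)
The largest magnitude belongs to AT3G41255.

3.906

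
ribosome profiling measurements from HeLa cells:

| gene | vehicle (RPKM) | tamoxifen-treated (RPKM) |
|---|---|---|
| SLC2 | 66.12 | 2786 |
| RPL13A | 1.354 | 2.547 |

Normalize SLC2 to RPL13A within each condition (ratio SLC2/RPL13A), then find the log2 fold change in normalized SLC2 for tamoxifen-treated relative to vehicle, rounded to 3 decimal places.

4.485

SLC2/RPL13A (vehicle) = 66.12 / 1.354 = 48.833
SLC2/RPL13A (tamoxifen-treated) = 2786 / 2.547 = 1093.8
Fold change = 1093.8 / 48.833 = 22.3995
log2(22.3995) = 4.4854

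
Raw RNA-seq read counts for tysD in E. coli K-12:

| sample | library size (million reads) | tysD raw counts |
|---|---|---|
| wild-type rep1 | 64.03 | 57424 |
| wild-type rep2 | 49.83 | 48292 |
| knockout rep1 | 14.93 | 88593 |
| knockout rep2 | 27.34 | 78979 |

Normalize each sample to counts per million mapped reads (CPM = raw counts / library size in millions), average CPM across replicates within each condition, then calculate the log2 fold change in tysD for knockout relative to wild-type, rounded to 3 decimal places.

CPM(wild-type rep1) = 57424 / 64.03 = 896.8296
CPM(wild-type rep2) = 48292 / 49.83 = 969.1351
CPM(knockout rep1) = 88593 / 14.93 = 5933.8915
CPM(knockout rep2) = 78979 / 27.34 = 2888.7710
mean CPM(wild-type) = 932.9823; mean CPM(knockout) = 4411.3313
Fold change = 4411.3313 / 932.9823 = 4.72820
log2(4.72820) = 2.2413

2.241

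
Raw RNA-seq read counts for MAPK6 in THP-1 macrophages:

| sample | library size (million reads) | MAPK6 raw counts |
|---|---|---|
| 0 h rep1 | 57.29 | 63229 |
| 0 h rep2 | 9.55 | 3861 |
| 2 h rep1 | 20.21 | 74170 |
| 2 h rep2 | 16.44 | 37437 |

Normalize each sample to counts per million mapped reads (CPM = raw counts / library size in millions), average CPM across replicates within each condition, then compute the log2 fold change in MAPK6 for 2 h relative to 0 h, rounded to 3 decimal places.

CPM(0 h rep1) = 63229 / 57.29 = 1103.6656
CPM(0 h rep2) = 3861 / 9.55 = 404.2932
CPM(2 h rep1) = 74170 / 20.21 = 3669.9654
CPM(2 h rep2) = 37437 / 16.44 = 2277.1898
mean CPM(0 h) = 753.9794; mean CPM(2 h) = 2973.5776
Fold change = 2973.5776 / 753.9794 = 3.94384
log2(3.94384) = 1.9796

1.980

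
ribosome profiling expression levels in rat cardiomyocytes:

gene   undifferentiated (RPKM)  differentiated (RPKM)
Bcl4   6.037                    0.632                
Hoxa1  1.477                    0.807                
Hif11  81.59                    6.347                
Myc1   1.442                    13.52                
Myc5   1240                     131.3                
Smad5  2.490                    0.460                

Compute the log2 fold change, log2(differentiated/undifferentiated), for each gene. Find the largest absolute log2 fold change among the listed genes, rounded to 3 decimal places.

3.684

log2(0.632/6.037) = -3.256  (Bcl4)
log2(0.807/1.477) = -0.872  (Hoxa1)
log2(6.347/81.59) = -3.684  (Hif11)
log2(13.52/1.442) = 3.229  (Myc1)
log2(131.3/1240) = -3.239  (Myc5)
log2(0.460/2.490) = -2.436  (Smad5)
The largest magnitude belongs to Hif11.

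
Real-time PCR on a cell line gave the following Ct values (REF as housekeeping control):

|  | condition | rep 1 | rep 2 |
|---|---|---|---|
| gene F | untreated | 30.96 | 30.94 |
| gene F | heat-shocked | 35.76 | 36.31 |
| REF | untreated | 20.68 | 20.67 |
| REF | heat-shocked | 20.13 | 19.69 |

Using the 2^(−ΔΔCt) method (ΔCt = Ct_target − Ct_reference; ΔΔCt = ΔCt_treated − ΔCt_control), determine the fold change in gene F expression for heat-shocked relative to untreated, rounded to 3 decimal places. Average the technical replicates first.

Mean Ct: gene F untreated 30.950; gene F heat-shocked 36.035; REF untreated 20.675; REF heat-shocked 19.910
ΔCt(untreated) = 30.950 − 20.675 = 10.275
ΔCt(heat-shocked) = 36.035 − 19.910 = 16.125
ΔΔCt = 16.125 − 10.275 = 5.850
Fold change = 2^(−5.850) = 0.0173

0.017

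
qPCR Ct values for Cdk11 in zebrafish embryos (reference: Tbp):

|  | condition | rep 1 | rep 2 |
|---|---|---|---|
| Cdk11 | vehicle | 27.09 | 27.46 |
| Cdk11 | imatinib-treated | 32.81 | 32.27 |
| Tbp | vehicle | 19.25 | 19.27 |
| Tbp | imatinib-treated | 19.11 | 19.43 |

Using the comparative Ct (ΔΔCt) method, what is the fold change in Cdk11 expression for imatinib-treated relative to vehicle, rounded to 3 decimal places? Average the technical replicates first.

Mean Ct: Cdk11 vehicle 27.275; Cdk11 imatinib-treated 32.540; Tbp vehicle 19.260; Tbp imatinib-treated 19.270
ΔCt(vehicle) = 27.275 − 19.260 = 8.015
ΔCt(imatinib-treated) = 32.540 − 19.270 = 13.270
ΔΔCt = 13.270 − 8.015 = 5.255
Fold change = 2^(−5.255) = 0.0262

0.026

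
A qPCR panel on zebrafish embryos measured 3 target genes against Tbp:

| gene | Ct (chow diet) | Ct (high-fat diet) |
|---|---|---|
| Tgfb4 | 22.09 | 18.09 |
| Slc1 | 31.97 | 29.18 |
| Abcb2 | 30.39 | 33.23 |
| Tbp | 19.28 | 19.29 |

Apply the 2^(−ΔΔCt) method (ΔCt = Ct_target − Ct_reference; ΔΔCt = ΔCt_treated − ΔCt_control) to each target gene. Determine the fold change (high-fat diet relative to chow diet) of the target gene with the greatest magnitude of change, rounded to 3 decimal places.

Tgfb4: ΔΔCt = (18.09−19.29) − (22.09−19.28) = -1.20 − 2.81 = -4.01; fold change = 2^4.01 = 16.111
Slc1: ΔΔCt = (29.18−19.29) − (31.97−19.28) = 9.89 − 12.69 = -2.80; fold change = 2^2.80 = 6.964
Abcb2: ΔΔCt = (33.23−19.29) − (30.39−19.28) = 13.94 − 11.11 = 2.83; fold change = 2^-2.83 = 0.141
Tgfb4 has the largest |ΔΔCt| = 4.01.

16.111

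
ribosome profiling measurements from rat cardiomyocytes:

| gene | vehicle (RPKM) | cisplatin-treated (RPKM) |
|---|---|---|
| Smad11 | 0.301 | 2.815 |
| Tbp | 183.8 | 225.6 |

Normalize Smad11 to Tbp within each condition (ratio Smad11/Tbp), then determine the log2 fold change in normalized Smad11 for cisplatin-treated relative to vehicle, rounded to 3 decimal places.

2.930

Smad11/Tbp (vehicle) = 0.301 / 183.8 = 0.0016376
Smad11/Tbp (cisplatin-treated) = 2.815 / 225.6 = 0.012478
Fold change = 0.012478 / 0.0016376 = 7.6194
log2(7.6194) = 2.9297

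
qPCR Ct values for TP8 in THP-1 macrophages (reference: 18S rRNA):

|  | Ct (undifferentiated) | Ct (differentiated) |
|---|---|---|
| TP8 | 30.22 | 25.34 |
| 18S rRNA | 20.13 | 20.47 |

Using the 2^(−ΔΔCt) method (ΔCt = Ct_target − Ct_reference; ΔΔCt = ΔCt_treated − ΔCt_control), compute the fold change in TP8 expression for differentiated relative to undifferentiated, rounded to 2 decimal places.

ΔCt(undifferentiated) = 30.220 − 20.130 = 10.090
ΔCt(differentiated) = 25.340 − 20.470 = 4.870
ΔΔCt = 4.870 − 10.090 = -5.220
Fold change = 2^(−(-5.220)) = 2^5.220 = 37.271

37.27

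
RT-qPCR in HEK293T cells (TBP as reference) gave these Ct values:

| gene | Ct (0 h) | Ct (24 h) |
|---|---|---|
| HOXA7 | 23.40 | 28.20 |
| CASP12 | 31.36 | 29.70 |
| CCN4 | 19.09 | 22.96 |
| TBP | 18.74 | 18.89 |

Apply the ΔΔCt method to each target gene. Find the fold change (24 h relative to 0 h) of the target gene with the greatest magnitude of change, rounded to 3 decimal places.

HOXA7: ΔΔCt = (28.20−18.89) − (23.40−18.74) = 9.31 − 4.66 = 4.65; fold change = 2^-4.65 = 0.040
CASP12: ΔΔCt = (29.70−18.89) − (31.36−18.74) = 10.81 − 12.62 = -1.81; fold change = 2^1.81 = 3.506
CCN4: ΔΔCt = (22.96−18.89) − (19.09−18.74) = 4.07 − 0.35 = 3.72; fold change = 2^-3.72 = 0.076
HOXA7 has the largest |ΔΔCt| = 4.65.

0.040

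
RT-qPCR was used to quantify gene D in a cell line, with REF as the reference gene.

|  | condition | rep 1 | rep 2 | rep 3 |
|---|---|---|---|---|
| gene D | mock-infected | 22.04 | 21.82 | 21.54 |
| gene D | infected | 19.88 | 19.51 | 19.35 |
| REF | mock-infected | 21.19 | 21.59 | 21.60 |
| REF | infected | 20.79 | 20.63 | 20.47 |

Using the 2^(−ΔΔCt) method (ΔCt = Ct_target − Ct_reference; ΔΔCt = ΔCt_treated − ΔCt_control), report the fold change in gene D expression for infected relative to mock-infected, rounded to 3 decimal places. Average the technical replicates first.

Mean Ct: gene D mock-infected 21.800; gene D infected 19.580; REF mock-infected 21.460; REF infected 20.630
ΔCt(mock-infected) = 21.800 − 21.460 = 0.340
ΔCt(infected) = 19.580 − 20.630 = -1.050
ΔΔCt = -1.050 − 0.340 = -1.390
Fold change = 2^(−(-1.390)) = 2^1.390 = 2.6208

2.621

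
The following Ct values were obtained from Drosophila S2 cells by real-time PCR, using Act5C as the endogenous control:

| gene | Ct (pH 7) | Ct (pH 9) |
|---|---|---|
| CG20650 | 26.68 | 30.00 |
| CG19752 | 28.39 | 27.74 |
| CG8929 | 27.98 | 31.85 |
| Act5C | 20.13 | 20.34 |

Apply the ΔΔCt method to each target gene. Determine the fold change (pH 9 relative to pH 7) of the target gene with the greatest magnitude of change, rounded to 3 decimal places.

CG20650: ΔΔCt = (30.00−20.34) − (26.68−20.13) = 9.66 − 6.55 = 3.11; fold change = 2^-3.11 = 0.116
CG19752: ΔΔCt = (27.74−20.34) − (28.39−20.13) = 7.40 − 8.26 = -0.86; fold change = 2^0.86 = 1.815
CG8929: ΔΔCt = (31.85−20.34) − (27.98−20.13) = 11.51 − 7.85 = 3.66; fold change = 2^-3.66 = 0.079
CG8929 has the largest |ΔΔCt| = 3.66.

0.079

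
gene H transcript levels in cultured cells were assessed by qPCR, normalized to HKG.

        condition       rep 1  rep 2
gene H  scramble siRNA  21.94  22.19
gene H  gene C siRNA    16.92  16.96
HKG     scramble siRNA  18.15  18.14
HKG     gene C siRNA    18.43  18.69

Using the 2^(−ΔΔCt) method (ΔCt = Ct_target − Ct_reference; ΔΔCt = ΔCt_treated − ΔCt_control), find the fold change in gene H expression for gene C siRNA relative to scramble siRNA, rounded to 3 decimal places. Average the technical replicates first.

46.527

Mean Ct: gene H scramble siRNA 22.065; gene H gene C siRNA 16.940; HKG scramble siRNA 18.145; HKG gene C siRNA 18.560
ΔCt(scramble siRNA) = 22.065 − 18.145 = 3.920
ΔCt(gene C siRNA) = 16.940 − 18.560 = -1.620
ΔΔCt = -1.620 − 3.920 = -5.540
Fold change = 2^(−(-5.540)) = 2^5.540 = 46.5271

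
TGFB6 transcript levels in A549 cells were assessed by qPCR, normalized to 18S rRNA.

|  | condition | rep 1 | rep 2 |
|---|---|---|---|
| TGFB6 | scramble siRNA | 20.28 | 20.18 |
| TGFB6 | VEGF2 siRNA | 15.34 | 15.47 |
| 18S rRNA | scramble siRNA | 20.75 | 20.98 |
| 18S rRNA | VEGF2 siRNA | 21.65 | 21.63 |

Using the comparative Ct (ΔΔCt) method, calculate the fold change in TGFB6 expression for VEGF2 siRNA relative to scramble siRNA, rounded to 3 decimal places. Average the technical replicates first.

Mean Ct: TGFB6 scramble siRNA 20.230; TGFB6 VEGF2 siRNA 15.405; 18S rRNA scramble siRNA 20.865; 18S rRNA VEGF2 siRNA 21.640
ΔCt(scramble siRNA) = 20.230 − 20.865 = -0.635
ΔCt(VEGF2 siRNA) = 15.405 − 21.640 = -6.235
ΔΔCt = -6.235 − (-0.635) = -5.600
Fold change = 2^(−(-5.600)) = 2^5.600 = 48.5029

48.503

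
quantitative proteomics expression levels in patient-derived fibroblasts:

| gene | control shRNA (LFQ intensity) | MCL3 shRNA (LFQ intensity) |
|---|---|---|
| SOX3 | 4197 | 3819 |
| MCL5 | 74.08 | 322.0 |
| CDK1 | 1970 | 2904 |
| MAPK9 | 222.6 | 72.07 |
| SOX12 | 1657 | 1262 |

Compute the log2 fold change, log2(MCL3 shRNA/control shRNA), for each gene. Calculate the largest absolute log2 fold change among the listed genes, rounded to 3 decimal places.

2.120

log2(3819/4197) = -0.136  (SOX3)
log2(322.0/74.08) = 2.120  (MCL5)
log2(2904/1970) = 0.560  (CDK1)
log2(72.07/222.6) = -1.627  (MAPK9)
log2(1262/1657) = -0.393  (SOX12)
The largest magnitude belongs to MCL5.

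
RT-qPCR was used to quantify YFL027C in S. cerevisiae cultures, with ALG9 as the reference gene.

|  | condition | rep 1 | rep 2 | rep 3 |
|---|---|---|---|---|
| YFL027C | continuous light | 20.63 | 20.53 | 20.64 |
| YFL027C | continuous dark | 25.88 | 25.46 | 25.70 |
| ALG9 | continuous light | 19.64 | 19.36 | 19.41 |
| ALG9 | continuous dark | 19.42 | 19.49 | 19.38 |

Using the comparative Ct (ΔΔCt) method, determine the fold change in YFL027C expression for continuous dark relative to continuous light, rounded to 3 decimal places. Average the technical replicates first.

0.029

Mean Ct: YFL027C continuous light 20.600; YFL027C continuous dark 25.680; ALG9 continuous light 19.470; ALG9 continuous dark 19.430
ΔCt(continuous light) = 20.600 − 19.470 = 1.130
ΔCt(continuous dark) = 25.680 − 19.430 = 6.250
ΔΔCt = 6.250 − 1.130 = 5.120
Fold change = 2^(−5.120) = 0.0288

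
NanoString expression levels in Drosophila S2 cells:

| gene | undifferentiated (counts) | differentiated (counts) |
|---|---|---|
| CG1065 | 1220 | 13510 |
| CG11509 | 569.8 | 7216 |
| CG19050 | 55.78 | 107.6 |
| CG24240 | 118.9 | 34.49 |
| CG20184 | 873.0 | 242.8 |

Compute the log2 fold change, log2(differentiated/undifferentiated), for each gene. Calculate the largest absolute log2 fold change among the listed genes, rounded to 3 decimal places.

log2(13510/1220) = 3.469  (CG1065)
log2(7216/569.8) = 3.663  (CG11509)
log2(107.6/55.78) = 0.948  (CG19050)
log2(34.49/118.9) = -1.785  (CG24240)
log2(242.8/873.0) = -1.846  (CG20184)
The largest magnitude belongs to CG11509.

3.663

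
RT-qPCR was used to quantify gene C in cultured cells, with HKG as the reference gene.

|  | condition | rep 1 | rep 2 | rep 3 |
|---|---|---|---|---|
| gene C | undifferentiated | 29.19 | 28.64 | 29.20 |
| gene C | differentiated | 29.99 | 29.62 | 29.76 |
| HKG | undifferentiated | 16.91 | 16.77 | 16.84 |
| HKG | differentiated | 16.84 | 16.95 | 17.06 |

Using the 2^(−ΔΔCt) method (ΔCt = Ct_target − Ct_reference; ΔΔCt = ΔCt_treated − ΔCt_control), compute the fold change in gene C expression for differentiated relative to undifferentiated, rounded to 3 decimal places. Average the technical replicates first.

Mean Ct: gene C undifferentiated 29.010; gene C differentiated 29.790; HKG undifferentiated 16.840; HKG differentiated 16.950
ΔCt(undifferentiated) = 29.010 − 16.840 = 12.170
ΔCt(differentiated) = 29.790 − 16.950 = 12.840
ΔΔCt = 12.840 − 12.170 = 0.670
Fold change = 2^(−0.670) = 0.6285

0.629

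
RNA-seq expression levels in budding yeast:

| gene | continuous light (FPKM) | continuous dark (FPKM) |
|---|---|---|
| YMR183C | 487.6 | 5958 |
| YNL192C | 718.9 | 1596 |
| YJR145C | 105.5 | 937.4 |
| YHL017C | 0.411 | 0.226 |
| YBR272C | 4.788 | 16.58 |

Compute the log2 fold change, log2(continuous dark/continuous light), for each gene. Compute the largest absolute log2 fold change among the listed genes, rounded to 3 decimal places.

3.611

log2(5958/487.6) = 3.611  (YMR183C)
log2(1596/718.9) = 1.151  (YNL192C)
log2(937.4/105.5) = 3.151  (YJR145C)
log2(0.226/0.411) = -0.863  (YHL017C)
log2(16.58/4.788) = 1.792  (YBR272C)
The largest magnitude belongs to YMR183C.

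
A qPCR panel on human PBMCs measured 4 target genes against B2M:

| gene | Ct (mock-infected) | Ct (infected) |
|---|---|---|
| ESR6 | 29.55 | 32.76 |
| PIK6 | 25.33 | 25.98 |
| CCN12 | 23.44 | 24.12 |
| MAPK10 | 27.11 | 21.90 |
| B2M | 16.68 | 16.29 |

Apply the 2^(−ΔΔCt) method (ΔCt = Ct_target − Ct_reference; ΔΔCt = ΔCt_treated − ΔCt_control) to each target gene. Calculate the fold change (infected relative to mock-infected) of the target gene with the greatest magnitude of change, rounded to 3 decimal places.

ESR6: ΔΔCt = (32.76−16.29) − (29.55−16.68) = 16.47 − 12.87 = 3.60; fold change = 2^-3.60 = 0.082
PIK6: ΔΔCt = (25.98−16.29) − (25.33−16.68) = 9.69 − 8.65 = 1.04; fold change = 2^-1.04 = 0.486
CCN12: ΔΔCt = (24.12−16.29) − (23.44−16.68) = 7.83 − 6.76 = 1.07; fold change = 2^-1.07 = 0.476
MAPK10: ΔΔCt = (21.90−16.29) − (27.11−16.68) = 5.61 − 10.43 = -4.82; fold change = 2^4.82 = 28.246
MAPK10 has the largest |ΔΔCt| = 4.82.

28.246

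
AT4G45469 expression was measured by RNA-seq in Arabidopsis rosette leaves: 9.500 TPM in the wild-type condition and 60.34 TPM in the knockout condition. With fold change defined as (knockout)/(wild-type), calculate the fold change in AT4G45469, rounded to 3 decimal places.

Fold change = 60.34 / 9.500 = 6.3516
AT4G45469 is upregulated.

6.352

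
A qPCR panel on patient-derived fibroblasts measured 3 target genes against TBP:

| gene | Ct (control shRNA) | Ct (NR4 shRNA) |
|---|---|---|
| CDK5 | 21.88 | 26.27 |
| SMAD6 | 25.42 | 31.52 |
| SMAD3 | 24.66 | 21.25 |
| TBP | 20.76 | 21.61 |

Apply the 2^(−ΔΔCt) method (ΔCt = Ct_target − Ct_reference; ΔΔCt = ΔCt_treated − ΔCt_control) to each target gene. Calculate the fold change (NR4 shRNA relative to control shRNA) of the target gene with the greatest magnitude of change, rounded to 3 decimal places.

0.026

CDK5: ΔΔCt = (26.27−21.61) − (21.88−20.76) = 4.66 − 1.12 = 3.54; fold change = 2^-3.54 = 0.086
SMAD6: ΔΔCt = (31.52−21.61) − (25.42−20.76) = 9.91 − 4.66 = 5.25; fold change = 2^-5.25 = 0.026
SMAD3: ΔΔCt = (21.25−21.61) − (24.66−20.76) = -0.36 − 3.90 = -4.26; fold change = 2^4.26 = 19.160
SMAD6 has the largest |ΔΔCt| = 5.25.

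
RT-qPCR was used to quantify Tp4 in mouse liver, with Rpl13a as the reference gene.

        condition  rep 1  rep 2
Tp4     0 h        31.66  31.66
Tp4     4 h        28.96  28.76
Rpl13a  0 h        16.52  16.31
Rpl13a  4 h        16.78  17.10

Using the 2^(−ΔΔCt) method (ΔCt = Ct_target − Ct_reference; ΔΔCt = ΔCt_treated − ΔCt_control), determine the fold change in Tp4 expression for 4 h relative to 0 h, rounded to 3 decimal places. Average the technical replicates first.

10.021

Mean Ct: Tp4 0 h 31.660; Tp4 4 h 28.860; Rpl13a 0 h 16.415; Rpl13a 4 h 16.940
ΔCt(0 h) = 31.660 − 16.415 = 15.245
ΔCt(4 h) = 28.860 − 16.940 = 11.920
ΔΔCt = 11.920 − 15.245 = -3.325
Fold change = 2^(−(-3.325)) = 2^3.325 = 10.0213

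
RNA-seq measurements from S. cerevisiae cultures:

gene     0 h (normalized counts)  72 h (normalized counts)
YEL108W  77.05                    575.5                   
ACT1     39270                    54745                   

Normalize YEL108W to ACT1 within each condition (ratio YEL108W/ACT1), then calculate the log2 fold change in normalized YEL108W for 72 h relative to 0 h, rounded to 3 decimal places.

2.422

YEL108W/ACT1 (0 h) = 77.05 / 39270 = 0.0019621
YEL108W/ACT1 (72 h) = 575.5 / 54745 = 0.010512
Fold change = 0.010512 / 0.0019621 = 5.3578
log2(5.3578) = 2.4216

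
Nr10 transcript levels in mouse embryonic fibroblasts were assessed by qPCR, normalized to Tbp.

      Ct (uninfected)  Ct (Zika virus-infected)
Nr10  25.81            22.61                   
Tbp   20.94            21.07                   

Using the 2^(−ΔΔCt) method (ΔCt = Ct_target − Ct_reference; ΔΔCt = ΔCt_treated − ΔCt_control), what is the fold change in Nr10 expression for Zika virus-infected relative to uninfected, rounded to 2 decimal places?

10.06

ΔCt(uninfected) = 25.810 − 20.940 = 4.870
ΔCt(Zika virus-infected) = 22.610 − 21.070 = 1.540
ΔΔCt = 1.540 − 4.870 = -3.330
Fold change = 2^(−(-3.330)) = 2^3.330 = 10.056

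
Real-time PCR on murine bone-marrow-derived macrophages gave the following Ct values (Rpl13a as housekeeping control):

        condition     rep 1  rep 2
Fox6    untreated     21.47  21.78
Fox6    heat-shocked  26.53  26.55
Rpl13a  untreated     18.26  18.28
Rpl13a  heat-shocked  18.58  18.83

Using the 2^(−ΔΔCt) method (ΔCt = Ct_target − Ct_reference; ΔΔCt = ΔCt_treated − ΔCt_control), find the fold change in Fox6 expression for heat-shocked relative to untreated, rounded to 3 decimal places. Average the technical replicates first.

Mean Ct: Fox6 untreated 21.625; Fox6 heat-shocked 26.540; Rpl13a untreated 18.270; Rpl13a heat-shocked 18.705
ΔCt(untreated) = 21.625 − 18.270 = 3.355
ΔCt(heat-shocked) = 26.540 − 18.705 = 7.835
ΔΔCt = 7.835 − 3.355 = 4.480
Fold change = 2^(−4.480) = 0.0448

0.045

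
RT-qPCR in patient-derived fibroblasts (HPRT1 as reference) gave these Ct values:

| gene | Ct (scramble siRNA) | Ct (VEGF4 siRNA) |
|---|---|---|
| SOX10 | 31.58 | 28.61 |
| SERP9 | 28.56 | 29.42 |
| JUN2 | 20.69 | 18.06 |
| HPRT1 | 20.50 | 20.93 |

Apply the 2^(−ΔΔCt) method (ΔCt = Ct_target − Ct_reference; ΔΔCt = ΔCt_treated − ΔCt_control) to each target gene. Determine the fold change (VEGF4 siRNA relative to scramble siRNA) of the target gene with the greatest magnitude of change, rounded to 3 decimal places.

SOX10: ΔΔCt = (28.61−20.93) − (31.58−20.50) = 7.68 − 11.08 = -3.40; fold change = 2^3.40 = 10.556
SERP9: ΔΔCt = (29.42−20.93) − (28.56−20.50) = 8.49 − 8.06 = 0.43; fold change = 2^-0.43 = 0.742
JUN2: ΔΔCt = (18.06−20.93) − (20.69−20.50) = -2.87 − 0.19 = -3.06; fold change = 2^3.06 = 8.340
SOX10 has the largest |ΔΔCt| = 3.40.

10.556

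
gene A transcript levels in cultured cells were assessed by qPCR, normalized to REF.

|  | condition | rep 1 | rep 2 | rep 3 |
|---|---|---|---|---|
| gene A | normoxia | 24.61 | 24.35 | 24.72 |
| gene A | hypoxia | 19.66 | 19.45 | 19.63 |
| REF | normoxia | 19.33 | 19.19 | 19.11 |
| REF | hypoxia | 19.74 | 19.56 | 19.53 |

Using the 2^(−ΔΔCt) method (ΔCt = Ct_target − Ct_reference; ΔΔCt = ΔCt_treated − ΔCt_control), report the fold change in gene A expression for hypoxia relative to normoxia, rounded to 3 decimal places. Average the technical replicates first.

41.643

Mean Ct: gene A normoxia 24.560; gene A hypoxia 19.580; REF normoxia 19.210; REF hypoxia 19.610
ΔCt(normoxia) = 24.560 − 19.210 = 5.350
ΔCt(hypoxia) = 19.580 − 19.610 = -0.030
ΔΔCt = -0.030 − 5.350 = -5.380
Fold change = 2^(−(-5.380)) = 2^5.380 = 41.6429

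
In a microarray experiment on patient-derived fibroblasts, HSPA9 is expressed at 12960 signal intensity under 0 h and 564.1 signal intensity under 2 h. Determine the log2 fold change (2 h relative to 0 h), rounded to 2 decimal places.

Fold change = 564.1 / 12960 = 0.0435
log2(0.0435) = -4.522

-4.52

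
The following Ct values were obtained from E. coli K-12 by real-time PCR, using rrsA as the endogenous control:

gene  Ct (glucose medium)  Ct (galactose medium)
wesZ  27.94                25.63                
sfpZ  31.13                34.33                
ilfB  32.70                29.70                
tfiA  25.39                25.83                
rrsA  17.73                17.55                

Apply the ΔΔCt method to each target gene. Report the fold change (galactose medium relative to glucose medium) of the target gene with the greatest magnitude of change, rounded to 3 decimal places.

0.096

wesZ: ΔΔCt = (25.63−17.55) − (27.94−17.73) = 8.08 − 10.21 = -2.13; fold change = 2^2.13 = 4.377
sfpZ: ΔΔCt = (34.33−17.55) − (31.13−17.73) = 16.78 − 13.40 = 3.38; fold change = 2^-3.38 = 0.096
ilfB: ΔΔCt = (29.70−17.55) − (32.70−17.73) = 12.15 − 14.97 = -2.82; fold change = 2^2.82 = 7.062
tfiA: ΔΔCt = (25.83−17.55) − (25.39−17.73) = 8.28 − 7.66 = 0.62; fold change = 2^-0.62 = 0.651
sfpZ has the largest |ΔΔCt| = 3.38.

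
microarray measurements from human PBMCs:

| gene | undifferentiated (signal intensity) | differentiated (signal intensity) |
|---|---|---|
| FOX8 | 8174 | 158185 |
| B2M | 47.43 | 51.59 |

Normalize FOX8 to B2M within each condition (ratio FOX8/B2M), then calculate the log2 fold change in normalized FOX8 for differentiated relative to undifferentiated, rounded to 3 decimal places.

4.153

FOX8/B2M (undifferentiated) = 8174 / 47.43 = 172.34
FOX8/B2M (differentiated) = 158185 / 51.59 = 3066.2
Fold change = 3066.2 / 172.34 = 17.7917
log2(17.7917) = 4.1531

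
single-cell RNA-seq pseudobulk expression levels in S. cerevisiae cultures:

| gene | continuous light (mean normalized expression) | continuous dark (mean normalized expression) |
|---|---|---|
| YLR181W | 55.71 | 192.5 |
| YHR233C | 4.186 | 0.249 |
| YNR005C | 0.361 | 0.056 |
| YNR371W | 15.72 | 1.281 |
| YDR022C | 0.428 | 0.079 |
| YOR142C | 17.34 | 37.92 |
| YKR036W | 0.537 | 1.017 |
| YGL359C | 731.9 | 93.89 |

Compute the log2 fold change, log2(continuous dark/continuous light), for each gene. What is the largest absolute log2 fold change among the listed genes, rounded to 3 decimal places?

4.071

log2(192.5/55.71) = 1.789  (YLR181W)
log2(0.249/4.186) = -4.071  (YHR233C)
log2(0.056/0.361) = -2.689  (YNR005C)
log2(1.281/15.72) = -3.617  (YNR371W)
log2(0.079/0.428) = -2.438  (YDR022C)
log2(37.92/17.34) = 1.129  (YOR142C)
log2(1.017/0.537) = 0.921  (YKR036W)
log2(93.89/731.9) = -2.963  (YGL359C)
The largest magnitude belongs to YHR233C.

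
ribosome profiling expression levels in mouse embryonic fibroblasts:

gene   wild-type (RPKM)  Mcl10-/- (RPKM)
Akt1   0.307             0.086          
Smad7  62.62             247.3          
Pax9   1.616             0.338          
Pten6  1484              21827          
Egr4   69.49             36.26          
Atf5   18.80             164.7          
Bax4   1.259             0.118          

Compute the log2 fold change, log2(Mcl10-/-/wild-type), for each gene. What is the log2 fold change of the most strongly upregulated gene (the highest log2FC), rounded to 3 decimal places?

3.879

log2(0.086/0.307) = -1.836  (Akt1)
log2(247.3/62.62) = 1.982  (Smad7)
log2(0.338/1.616) = -2.257  (Pax9)
log2(21827/1484) = 3.879  (Pten6)
log2(36.26/69.49) = -0.938  (Egr4)
log2(164.7/18.80) = 3.131  (Atf5)
log2(0.118/1.259) = -3.415  (Bax4)
Pten6 is most strongly upregulated.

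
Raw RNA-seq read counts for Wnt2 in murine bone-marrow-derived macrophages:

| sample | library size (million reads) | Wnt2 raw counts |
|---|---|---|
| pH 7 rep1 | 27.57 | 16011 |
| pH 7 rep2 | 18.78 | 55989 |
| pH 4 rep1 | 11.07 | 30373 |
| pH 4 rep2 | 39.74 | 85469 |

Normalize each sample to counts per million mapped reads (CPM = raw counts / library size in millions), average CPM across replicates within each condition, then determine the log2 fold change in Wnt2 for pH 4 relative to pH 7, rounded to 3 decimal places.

CPM(pH 7 rep1) = 16011 / 27.57 = 580.7399
CPM(pH 7 rep2) = 55989 / 18.78 = 2981.3099
CPM(pH 4 rep1) = 30373 / 11.07 = 2743.7218
CPM(pH 4 rep2) = 85469 / 39.74 = 2150.7046
mean CPM(pH 7) = 1781.0249; mean CPM(pH 4) = 2447.2132
Fold change = 2447.2132 / 1781.0249 = 1.37405
log2(1.37405) = 0.4584

0.458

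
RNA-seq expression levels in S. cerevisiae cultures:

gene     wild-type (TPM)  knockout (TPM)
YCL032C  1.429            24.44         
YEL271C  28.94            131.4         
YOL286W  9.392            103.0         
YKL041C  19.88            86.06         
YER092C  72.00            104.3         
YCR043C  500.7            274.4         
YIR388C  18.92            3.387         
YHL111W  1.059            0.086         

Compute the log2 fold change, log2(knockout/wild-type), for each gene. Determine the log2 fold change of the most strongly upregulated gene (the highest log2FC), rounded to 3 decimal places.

4.096

log2(24.44/1.429) = 4.096  (YCL032C)
log2(131.4/28.94) = 2.183  (YEL271C)
log2(103.0/9.392) = 3.455  (YOL286W)
log2(86.06/19.88) = 2.114  (YKL041C)
log2(104.3/72.00) = 0.535  (YER092C)
log2(274.4/500.7) = -0.868  (YCR043C)
log2(3.387/18.92) = -2.482  (YIR388C)
log2(0.086/1.059) = -3.622  (YHL111W)
YCL032C is most strongly upregulated.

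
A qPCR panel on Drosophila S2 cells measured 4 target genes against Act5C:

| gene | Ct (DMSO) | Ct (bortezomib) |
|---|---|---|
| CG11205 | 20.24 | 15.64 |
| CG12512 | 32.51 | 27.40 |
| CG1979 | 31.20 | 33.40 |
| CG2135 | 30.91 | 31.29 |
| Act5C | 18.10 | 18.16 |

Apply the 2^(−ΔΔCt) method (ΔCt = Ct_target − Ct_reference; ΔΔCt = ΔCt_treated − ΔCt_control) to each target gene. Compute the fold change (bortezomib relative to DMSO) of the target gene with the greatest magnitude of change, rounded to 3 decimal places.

CG11205: ΔΔCt = (15.64−18.16) − (20.24−18.10) = -2.52 − 2.14 = -4.66; fold change = 2^4.66 = 25.281
CG12512: ΔΔCt = (27.40−18.16) − (32.51−18.10) = 9.24 − 14.41 = -5.17; fold change = 2^5.17 = 36.002
CG1979: ΔΔCt = (33.40−18.16) − (31.20−18.10) = 15.24 − 13.10 = 2.14; fold change = 2^-2.14 = 0.227
CG2135: ΔΔCt = (31.29−18.16) − (30.91−18.10) = 13.13 − 12.81 = 0.32; fold change = 2^-0.32 = 0.801
CG12512 has the largest |ΔΔCt| = 5.17.

36.002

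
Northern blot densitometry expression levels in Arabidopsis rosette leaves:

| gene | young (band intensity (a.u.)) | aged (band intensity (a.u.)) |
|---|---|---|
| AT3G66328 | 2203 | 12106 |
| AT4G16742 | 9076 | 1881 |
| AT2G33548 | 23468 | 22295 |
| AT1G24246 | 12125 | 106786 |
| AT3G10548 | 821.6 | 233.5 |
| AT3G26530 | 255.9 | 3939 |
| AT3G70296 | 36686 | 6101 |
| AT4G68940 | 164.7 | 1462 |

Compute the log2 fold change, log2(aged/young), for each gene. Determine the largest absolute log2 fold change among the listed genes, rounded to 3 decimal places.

log2(12106/2203) = 2.458  (AT3G66328)
log2(1881/9076) = -2.271  (AT4G16742)
log2(22295/23468) = -0.074  (AT2G33548)
log2(106786/12125) = 3.139  (AT1G24246)
log2(233.5/821.6) = -1.815  (AT3G10548)
log2(3939/255.9) = 3.944  (AT3G26530)
log2(6101/36686) = -2.588  (AT3G70296)
log2(1462/164.7) = 3.150  (AT4G68940)
The largest magnitude belongs to AT3G26530.

3.944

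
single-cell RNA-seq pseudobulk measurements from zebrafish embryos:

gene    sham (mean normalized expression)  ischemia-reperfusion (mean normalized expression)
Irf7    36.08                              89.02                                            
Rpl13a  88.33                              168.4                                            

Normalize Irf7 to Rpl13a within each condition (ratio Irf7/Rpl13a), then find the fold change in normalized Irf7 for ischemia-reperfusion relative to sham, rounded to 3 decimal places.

1.294

Irf7/Rpl13a (sham) = 36.08 / 88.33 = 0.40847
Irf7/Rpl13a (ischemia-reperfusion) = 89.02 / 168.4 = 0.52862
Fold change = 0.52862 / 0.40847 = 1.2942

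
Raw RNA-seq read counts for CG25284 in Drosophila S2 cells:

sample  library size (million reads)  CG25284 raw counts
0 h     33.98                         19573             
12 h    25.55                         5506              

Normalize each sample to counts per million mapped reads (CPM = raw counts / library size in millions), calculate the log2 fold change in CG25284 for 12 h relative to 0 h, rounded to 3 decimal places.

-1.418

CPM(0 h) = 19573 / 33.98 = 576.0153
CPM(12 h) = 5506 / 25.55 = 215.4990
Fold change = 215.4990 / 576.0153 = 0.37412
log2(0.37412) = -1.4184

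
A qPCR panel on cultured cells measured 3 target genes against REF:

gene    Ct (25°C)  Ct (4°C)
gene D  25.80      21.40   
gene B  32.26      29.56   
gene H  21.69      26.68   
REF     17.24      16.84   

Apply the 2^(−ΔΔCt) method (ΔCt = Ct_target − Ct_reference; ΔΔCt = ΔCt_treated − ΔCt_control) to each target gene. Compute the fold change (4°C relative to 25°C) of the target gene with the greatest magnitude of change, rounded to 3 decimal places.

gene D: ΔΔCt = (21.40−16.84) − (25.80−17.24) = 4.56 − 8.56 = -4.00; fold change = 2^4.00 = 16.000
gene B: ΔΔCt = (29.56−16.84) − (32.26−17.24) = 12.72 − 15.02 = -2.30; fold change = 2^2.30 = 4.925
gene H: ΔΔCt = (26.68−16.84) − (21.69−17.24) = 9.84 − 4.45 = 5.39; fold change = 2^-5.39 = 0.024
gene H has the largest |ΔΔCt| = 5.39.

0.024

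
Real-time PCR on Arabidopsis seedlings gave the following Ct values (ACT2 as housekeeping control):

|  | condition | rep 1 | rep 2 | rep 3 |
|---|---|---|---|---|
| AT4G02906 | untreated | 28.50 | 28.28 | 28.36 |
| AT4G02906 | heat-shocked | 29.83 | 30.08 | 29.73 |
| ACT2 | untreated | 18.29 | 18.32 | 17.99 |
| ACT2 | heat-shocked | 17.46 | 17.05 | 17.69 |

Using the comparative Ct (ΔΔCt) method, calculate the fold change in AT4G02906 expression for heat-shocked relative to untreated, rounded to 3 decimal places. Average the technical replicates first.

0.203

Mean Ct: AT4G02906 untreated 28.380; AT4G02906 heat-shocked 29.880; ACT2 untreated 18.200; ACT2 heat-shocked 17.400
ΔCt(untreated) = 28.380 − 18.200 = 10.180
ΔCt(heat-shocked) = 29.880 − 17.400 = 12.480
ΔΔCt = 12.480 − 10.180 = 2.300
Fold change = 2^(−2.300) = 0.2031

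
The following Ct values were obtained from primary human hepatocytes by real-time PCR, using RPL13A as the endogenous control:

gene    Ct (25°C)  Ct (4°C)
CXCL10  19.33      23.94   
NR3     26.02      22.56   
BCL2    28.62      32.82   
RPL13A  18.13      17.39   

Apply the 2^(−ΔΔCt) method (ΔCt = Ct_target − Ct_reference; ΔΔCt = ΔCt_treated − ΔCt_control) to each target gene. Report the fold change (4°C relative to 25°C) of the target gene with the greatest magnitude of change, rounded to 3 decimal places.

0.025

CXCL10: ΔΔCt = (23.94−17.39) − (19.33−18.13) = 6.55 − 1.20 = 5.35; fold change = 2^-5.35 = 0.025
NR3: ΔΔCt = (22.56−17.39) − (26.02−18.13) = 5.17 − 7.89 = -2.72; fold change = 2^2.72 = 6.589
BCL2: ΔΔCt = (32.82−17.39) − (28.62−18.13) = 15.43 − 10.49 = 4.94; fold change = 2^-4.94 = 0.033
CXCL10 has the largest |ΔΔCt| = 5.35.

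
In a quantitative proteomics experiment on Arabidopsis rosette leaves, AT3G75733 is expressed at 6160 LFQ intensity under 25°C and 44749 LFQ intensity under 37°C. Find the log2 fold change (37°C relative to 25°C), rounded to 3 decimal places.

Fold change = 44749 / 6160 = 7.2644
log2(7.2644) = 2.8609

2.861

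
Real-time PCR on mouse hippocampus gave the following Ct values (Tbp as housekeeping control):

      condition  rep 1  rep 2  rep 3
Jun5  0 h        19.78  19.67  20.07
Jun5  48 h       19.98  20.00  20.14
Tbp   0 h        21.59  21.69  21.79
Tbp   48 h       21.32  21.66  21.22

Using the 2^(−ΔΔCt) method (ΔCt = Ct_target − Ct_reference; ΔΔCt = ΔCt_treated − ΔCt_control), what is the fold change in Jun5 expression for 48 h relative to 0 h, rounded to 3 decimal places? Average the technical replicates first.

0.712

Mean Ct: Jun5 0 h 19.840; Jun5 48 h 20.040; Tbp 0 h 21.690; Tbp 48 h 21.400
ΔCt(0 h) = 19.840 − 21.690 = -1.850
ΔCt(48 h) = 20.040 − 21.400 = -1.360
ΔΔCt = -1.360 − (-1.850) = 0.490
Fold change = 2^(−0.490) = 0.7120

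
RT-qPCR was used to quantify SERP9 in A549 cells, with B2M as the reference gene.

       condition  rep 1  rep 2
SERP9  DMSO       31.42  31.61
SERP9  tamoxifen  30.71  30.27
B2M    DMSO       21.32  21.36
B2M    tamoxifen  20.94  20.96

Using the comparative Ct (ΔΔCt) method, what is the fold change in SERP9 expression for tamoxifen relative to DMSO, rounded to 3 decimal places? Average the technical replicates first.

1.553

Mean Ct: SERP9 DMSO 31.515; SERP9 tamoxifen 30.490; B2M DMSO 21.340; B2M tamoxifen 20.950
ΔCt(DMSO) = 31.515 − 21.340 = 10.175
ΔCt(tamoxifen) = 30.490 − 20.950 = 9.540
ΔΔCt = 9.540 − 10.175 = -0.635
Fold change = 2^(−(-0.635)) = 2^0.635 = 1.5529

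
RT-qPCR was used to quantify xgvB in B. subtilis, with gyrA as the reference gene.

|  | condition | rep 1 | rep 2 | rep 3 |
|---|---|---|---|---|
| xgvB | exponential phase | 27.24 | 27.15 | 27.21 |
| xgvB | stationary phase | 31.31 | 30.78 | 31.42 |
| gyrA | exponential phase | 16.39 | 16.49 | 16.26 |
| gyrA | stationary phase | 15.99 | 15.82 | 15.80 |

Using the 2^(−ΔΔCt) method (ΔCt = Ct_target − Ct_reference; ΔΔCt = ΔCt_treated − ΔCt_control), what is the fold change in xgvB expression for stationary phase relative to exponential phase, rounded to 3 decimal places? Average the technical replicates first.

0.045

Mean Ct: xgvB exponential phase 27.200; xgvB stationary phase 31.170; gyrA exponential phase 16.380; gyrA stationary phase 15.870
ΔCt(exponential phase) = 27.200 − 16.380 = 10.820
ΔCt(stationary phase) = 31.170 − 15.870 = 15.300
ΔΔCt = 15.300 − 10.820 = 4.480
Fold change = 2^(−4.480) = 0.0448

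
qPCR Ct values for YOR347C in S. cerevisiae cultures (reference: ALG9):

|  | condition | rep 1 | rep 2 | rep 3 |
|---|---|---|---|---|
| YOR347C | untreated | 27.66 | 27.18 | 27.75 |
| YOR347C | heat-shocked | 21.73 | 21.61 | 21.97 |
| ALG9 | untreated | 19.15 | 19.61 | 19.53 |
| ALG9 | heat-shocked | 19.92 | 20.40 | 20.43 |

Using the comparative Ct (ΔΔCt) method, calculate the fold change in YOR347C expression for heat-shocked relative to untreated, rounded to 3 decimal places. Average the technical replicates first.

95.670

Mean Ct: YOR347C untreated 27.530; YOR347C heat-shocked 21.770; ALG9 untreated 19.430; ALG9 heat-shocked 20.250
ΔCt(untreated) = 27.530 − 19.430 = 8.100
ΔCt(heat-shocked) = 21.770 − 20.250 = 1.520
ΔΔCt = 1.520 − 8.100 = -6.580
Fold change = 2^(−(-6.580)) = 2^6.580 = 95.6704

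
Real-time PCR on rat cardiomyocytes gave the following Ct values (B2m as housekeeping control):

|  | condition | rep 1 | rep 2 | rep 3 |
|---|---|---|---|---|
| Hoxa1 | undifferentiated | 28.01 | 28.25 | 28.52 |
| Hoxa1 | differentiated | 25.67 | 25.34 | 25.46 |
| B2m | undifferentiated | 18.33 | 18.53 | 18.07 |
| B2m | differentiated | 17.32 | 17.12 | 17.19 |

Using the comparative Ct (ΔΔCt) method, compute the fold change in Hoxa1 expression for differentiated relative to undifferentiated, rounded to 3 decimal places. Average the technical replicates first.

Mean Ct: Hoxa1 undifferentiated 28.260; Hoxa1 differentiated 25.490; B2m undifferentiated 18.310; B2m differentiated 17.210
ΔCt(undifferentiated) = 28.260 − 18.310 = 9.950
ΔCt(differentiated) = 25.490 − 17.210 = 8.280
ΔΔCt = 8.280 − 9.950 = -1.670
Fold change = 2^(−(-1.670)) = 2^1.670 = 3.1821

3.182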